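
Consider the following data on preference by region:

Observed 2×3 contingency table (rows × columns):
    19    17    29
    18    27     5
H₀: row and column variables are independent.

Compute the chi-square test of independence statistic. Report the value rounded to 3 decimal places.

Row totals [65, 50], col totals [37, 44, 34], n=115
χ² = (19−20.91)²/20.91 + (17−24.87)²/24.87 + (29−19.22)²/19.22 + (18−16.09)²/16.09 + (27−19.13)²/19.13 + (5−14.78)²/14.78 = 17.5836
df = 2

test statistic = 17.584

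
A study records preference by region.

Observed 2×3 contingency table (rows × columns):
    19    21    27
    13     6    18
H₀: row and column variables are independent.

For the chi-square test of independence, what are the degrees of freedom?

df = (r−1)(c−1) = (2−1)·(3−1) = 2

degrees of freedom = 2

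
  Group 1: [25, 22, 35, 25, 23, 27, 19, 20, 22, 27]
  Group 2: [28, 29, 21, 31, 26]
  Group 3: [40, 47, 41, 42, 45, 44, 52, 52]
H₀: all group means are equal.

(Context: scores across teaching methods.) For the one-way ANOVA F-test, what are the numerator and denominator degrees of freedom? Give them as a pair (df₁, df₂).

degrees of freedom = [2, 20]

k = 3 groups, N = 23 total
df = (k−1, N−k) = (3−1, 23−3) = (2, 20)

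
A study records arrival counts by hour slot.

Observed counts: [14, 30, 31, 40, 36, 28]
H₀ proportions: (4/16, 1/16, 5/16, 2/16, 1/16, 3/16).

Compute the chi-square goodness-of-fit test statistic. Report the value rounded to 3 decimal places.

n = 179; E_i = n·p_i = [44.75, 11.19, 55.94, 22.38, 11.19, 33.56]
χ² = (14−44.75)²/44.75 + (30−11.19)²/11.19 + (31−55.94)²/55.94 + (40−22.38)²/22.38 + (36−11.19)²/11.19 + (28−33.56)²/33.56 = 133.7181
df = 5

test statistic = 133.718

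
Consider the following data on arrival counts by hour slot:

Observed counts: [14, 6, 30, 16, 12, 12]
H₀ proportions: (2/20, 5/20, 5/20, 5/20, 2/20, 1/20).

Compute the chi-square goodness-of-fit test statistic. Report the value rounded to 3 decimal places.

n = 90; E_i = n·p_i = [9.00, 22.50, 22.50, 22.50, 9.00, 4.50]
χ² = (14−9.00)²/9.00 + (6−22.50)²/22.50 + (30−22.50)²/22.50 + (16−22.50)²/22.50 + (12−9.00)²/9.00 + (12−4.50)²/4.50 = 32.7556
df = 5

test statistic = 32.756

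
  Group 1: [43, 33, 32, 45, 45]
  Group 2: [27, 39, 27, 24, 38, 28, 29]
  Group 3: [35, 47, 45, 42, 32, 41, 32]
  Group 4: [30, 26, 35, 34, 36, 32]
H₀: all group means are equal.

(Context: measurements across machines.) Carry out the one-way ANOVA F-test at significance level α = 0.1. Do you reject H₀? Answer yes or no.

reject H₀: yes

Group means [39.60, 30.29, 39.14, 32.17], grand mean 35.080
SSB = Σnᵢ(x̄ᵢ−x̄)² = 429.521; SSW = ΣΣ(x−x̄ᵢ)² = 670.319
MSB = 429.521/3 = 143.1737; MSW = 670.319/21 = 31.9200
F = MSB/MSW = 4.4854
df = (3, 21)
p-value (upper-tail) = 0.01390
At α=0.1: p < α → reject H₀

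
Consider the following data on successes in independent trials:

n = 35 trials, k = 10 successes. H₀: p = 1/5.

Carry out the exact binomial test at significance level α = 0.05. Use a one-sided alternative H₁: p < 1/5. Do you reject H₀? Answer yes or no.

Exact binomial: n=35, k=10, p₀=1/5=0.2000
P(X≤10) from Σ C(n,i)·p₀^i·(1−p₀)^(n−i)
p-value (one-sided, H₁ less) = 0.92529
At α=0.05: p ≥ α → fail to reject H₀

reject H₀: no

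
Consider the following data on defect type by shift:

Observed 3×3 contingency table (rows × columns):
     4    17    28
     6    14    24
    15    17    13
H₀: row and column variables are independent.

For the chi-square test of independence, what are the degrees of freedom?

degrees of freedom = 4

df = (r−1)(c−1) = (3−1)·(3−1) = 4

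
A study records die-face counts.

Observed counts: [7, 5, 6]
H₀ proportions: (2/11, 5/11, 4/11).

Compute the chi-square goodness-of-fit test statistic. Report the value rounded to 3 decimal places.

n = 18; E_i = n·p_i = [3.27, 8.18, 6.55]
χ² = (7−3.27)²/3.27 + (5−8.18)²/8.18 + (6−6.55)²/6.55 = 5.5278
df = 2

test statistic = 5.528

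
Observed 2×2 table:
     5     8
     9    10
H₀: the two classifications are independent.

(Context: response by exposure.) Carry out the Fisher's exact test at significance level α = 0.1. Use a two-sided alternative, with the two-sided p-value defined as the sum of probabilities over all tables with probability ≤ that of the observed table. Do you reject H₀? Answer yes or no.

Margins: r₁=13, r₂=19, c₁=14, c₂=18, n=32
p_obs = C(13,5)·C(19,9)/C(32,14); sum pmf over tables with pmf ≤ p_obs
p-value (two-sided) = 0.72489
At α=0.1: p ≥ α → fail to reject H₀

reject H₀: no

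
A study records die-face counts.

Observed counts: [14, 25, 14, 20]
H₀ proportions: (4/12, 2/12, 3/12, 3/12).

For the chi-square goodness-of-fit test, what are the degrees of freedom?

df = k − 1 = 4 − 1 = 3

degrees of freedom = 3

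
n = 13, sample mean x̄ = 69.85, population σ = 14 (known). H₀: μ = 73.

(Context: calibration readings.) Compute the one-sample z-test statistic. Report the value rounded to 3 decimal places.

test statistic = -0.811

SE = σ/√n = 14/√13 = 3.8829
z = (x̄−μ₀)/SE = (69.85−73)/3.8829 = -0.8112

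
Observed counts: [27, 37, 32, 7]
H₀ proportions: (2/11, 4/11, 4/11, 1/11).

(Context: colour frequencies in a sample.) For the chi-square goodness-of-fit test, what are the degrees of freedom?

degrees of freedom = 3

df = k − 1 = 4 − 1 = 3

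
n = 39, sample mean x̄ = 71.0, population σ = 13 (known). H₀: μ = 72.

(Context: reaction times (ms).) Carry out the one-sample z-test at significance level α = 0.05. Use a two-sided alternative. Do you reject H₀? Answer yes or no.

SE = σ/√n = 13/√39 = 2.0817
z = (x̄−μ₀)/SE = (71.0−72)/2.0817 = -0.4804
p-value (two-sided) = 0.63095
At α=0.05: p ≥ α → fail to reject H₀

reject H₀: no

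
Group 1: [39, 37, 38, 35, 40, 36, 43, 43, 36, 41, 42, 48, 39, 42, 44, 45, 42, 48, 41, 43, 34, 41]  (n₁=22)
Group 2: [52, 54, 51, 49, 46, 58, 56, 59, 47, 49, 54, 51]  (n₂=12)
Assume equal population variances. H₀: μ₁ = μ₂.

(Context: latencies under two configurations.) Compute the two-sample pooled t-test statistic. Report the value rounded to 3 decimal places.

test statistic = -8.068

x̄₁=40.773, s₁=3.816, n₁=22
x̄₂=52.167, s₂=4.152, n₂=12
s_p² = [21·3.816² + 11·4.152²]/32 = 15.4853
SE = √(s_p²·(1/22+1/12)) = 1.4122
t = (40.773−52.167)/1.4122 = -8.0682
df = 32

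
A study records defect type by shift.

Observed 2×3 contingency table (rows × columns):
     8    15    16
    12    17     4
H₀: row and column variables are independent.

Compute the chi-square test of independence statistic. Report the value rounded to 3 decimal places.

test statistic = 7.678

Row totals [39, 33], col totals [20, 32, 20], n=72
χ² = (8−10.83)²/10.83 + (15−17.33)²/17.33 + (16−10.83)²/10.83 + (12−9.17)²/9.17 + (17−14.67)²/14.67 + (4−9.17)²/9.17 = 7.6783
df = 2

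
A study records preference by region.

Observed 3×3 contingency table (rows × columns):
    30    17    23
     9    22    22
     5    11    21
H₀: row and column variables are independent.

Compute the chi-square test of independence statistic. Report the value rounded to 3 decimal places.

test statistic = 17.020

Row totals [70, 53, 37], col totals [44, 50, 66], n=160
χ² = (30−19.25)²/19.25 + (17−21.88)²/21.88 + (23−28.88)²/28.88 + (9−14.57)²/14.57 + (22−16.56)²/16.56 + (22−21.86)²/21.86 + (5−10.18)²/10.18 + (11−11.56)²/11.56 + (21−15.26)²/15.26 = 17.0197
df = 4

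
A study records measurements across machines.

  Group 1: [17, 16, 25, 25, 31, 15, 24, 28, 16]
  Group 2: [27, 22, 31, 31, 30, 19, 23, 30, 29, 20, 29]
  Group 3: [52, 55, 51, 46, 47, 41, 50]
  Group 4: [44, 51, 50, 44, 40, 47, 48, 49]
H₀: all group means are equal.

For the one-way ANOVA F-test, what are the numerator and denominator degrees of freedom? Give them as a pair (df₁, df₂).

degrees of freedom = [3, 31]

k = 4 groups, N = 35 total
df = (k−1, N−k) = (4−1, 35−4) = (3, 31)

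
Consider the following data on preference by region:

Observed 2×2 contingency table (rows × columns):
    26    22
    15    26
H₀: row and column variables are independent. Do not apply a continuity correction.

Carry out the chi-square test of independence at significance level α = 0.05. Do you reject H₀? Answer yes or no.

reject H₀: no

Row totals [48, 41], col totals [41, 48], n=89
χ² = (26−22.11)²/22.11 + (22−25.89)²/25.89 + (15−18.89)²/18.89 + (26−22.11)²/22.11 = 2.7510
df = 1
p-value (upper-tail) = 0.09719
At α=0.05: p ≥ α → fail to reject H₀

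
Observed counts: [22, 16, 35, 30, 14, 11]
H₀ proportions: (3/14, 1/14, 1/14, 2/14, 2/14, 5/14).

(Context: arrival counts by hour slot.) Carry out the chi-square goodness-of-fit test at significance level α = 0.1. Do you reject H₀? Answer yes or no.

reject H₀: yes

n = 128; E_i = n·p_i = [27.43, 9.14, 9.14, 18.29, 18.29, 45.71]
χ² = (22−27.43)²/27.43 + (16−9.14)²/9.14 + (35−9.14)²/9.14 + (30−18.29)²/18.29 + (14−18.29)²/18.29 + (11−45.71)²/45.71 = 114.2146
df = 5
p-value (upper-tail) = 0.00000
At α=0.1: p < α → reject H₀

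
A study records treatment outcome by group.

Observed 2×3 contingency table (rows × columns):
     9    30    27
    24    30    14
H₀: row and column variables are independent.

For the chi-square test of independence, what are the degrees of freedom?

degrees of freedom = 2

df = (r−1)(c−1) = (2−1)·(3−1) = 2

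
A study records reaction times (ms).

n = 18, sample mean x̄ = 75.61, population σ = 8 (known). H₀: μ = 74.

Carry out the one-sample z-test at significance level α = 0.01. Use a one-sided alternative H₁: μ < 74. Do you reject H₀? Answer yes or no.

SE = σ/√n = 8/√18 = 1.8856
z = (x̄−μ₀)/SE = (75.61−74)/1.8856 = 0.8538
p-value (one-sided, H₁ less) = 0.80340
At α=0.01: p ≥ α → fail to reject H₀

reject H₀: no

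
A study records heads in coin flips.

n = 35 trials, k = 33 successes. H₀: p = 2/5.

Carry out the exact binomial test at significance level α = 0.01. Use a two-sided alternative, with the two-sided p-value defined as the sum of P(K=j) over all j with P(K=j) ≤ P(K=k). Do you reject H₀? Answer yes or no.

reject H₀: yes

Exact binomial: n=35, k=33, p₀=2/5=0.4000
P(X=j) = C(n,j)·p₀^j·(1−p₀)^(n−j); p = Σ P(X=j) over j with P(X=j) ≤ P(X=33)
p-value (two-sided) = 0.00000
At α=0.01: p < α → reject H₀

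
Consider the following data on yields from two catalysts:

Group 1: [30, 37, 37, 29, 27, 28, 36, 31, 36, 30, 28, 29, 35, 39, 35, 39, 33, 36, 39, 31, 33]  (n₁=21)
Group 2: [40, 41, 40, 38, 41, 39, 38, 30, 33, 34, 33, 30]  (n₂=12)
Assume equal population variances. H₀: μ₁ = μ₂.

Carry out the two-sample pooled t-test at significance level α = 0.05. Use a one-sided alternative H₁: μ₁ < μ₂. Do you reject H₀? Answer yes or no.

reject H₀: yes

x̄₁=33.238, s₁=3.986, n₁=21
x̄₂=36.417, s₂=4.166, n₂=12
s_p² = [20·3.986² + 11·4.166²]/31 = 16.4105
SE = √(s_p²·(1/21+1/12)) = 1.4659
t = (33.238−36.417)/1.4659 = -2.1683
df = 31
p-value (one-sided, H₁ less) = 0.01897
At α=0.05: p < α → reject H₀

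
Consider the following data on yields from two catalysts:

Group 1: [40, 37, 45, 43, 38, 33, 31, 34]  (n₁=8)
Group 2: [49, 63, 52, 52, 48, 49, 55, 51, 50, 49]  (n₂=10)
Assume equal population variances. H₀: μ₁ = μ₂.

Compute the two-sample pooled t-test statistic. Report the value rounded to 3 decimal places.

test statistic = -6.431

x̄₁=37.625, s₁=4.897, n₁=8
x̄₂=51.800, s₂=4.442, n₂=10
s_p² = [7·4.897² + 9·4.442²]/16 = 21.5922
SE = √(s_p²·(1/8+1/10)) = 2.2041
t = (37.625−51.800)/2.2041 = -6.4311
df = 16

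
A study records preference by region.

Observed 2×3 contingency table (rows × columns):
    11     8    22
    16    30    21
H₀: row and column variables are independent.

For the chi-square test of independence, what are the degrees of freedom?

degrees of freedom = 2

df = (r−1)(c−1) = (2−1)·(3−1) = 2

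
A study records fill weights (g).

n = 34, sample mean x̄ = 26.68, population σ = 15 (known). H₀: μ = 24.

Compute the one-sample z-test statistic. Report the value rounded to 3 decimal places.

test statistic = 1.042

SE = σ/√n = 15/√34 = 2.5725
z = (x̄−μ₀)/SE = (26.68−24)/2.5725 = 1.0418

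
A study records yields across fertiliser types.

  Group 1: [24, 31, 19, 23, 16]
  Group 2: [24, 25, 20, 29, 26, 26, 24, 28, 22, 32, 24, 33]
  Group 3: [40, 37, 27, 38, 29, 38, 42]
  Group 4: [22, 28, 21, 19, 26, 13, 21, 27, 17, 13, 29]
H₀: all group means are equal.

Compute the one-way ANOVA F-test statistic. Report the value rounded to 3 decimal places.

Group means [22.60, 26.08, 35.86, 21.45], grand mean 26.086
SSB = Σnᵢ(x̄ᵢ−x̄)² = 965.042; SSW = ΣΣ(x−x̄ᵢ)² = 803.701
MSB = 965.042/3 = 321.6806; MSW = 803.701/31 = 25.9258
F = MSB/MSW = 12.4077
df = (3, 31)

test statistic = 12.408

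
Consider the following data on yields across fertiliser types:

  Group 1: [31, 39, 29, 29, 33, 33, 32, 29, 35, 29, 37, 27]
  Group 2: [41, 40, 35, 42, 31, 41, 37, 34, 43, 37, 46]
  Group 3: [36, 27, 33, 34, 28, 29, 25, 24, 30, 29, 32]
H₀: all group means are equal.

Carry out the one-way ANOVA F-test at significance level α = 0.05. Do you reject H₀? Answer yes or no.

Group means [31.92, 38.82, 29.73], grand mean 33.441
SSB = Σnᵢ(x̄ᵢ−x̄)² = 497.648; SSW = ΣΣ(x−x̄ᵢ)² = 482.735
MSB = 497.648/2 = 248.8238; MSW = 482.735/31 = 15.5721
F = MSB/MSW = 15.9788
df = (2, 31)
p-value (upper-tail) = 0.00002
At α=0.05: p < α → reject H₀

reject H₀: yes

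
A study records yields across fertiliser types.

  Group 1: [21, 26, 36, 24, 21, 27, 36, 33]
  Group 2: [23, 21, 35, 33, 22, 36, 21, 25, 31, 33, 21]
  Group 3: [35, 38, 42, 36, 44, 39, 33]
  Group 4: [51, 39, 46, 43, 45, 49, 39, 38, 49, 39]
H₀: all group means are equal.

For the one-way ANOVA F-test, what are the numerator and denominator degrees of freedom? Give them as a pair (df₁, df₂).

degrees of freedom = [3, 32]

k = 4 groups, N = 36 total
df = (k−1, N−k) = (4−1, 36−4) = (3, 32)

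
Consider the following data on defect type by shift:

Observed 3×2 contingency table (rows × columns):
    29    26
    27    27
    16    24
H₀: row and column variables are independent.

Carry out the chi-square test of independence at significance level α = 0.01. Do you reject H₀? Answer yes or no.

reject H₀: no

Row totals [55, 54, 40], col totals [72, 77], n=149
χ² = (29−26.58)²/26.58 + (26−28.42)²/28.42 + (27−26.09)²/26.09 + (27−27.91)²/27.91 + (16−19.33)²/19.33 + (24−20.67)²/20.67 = 1.5977
df = 2
p-value (upper-tail) = 0.44986
At α=0.01: p ≥ α → fail to reject H₀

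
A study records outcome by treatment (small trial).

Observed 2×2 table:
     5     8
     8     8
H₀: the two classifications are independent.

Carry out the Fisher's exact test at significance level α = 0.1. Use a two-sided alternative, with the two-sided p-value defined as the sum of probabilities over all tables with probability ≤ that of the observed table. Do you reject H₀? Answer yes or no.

reject H₀: no

Margins: r₁=13, r₂=16, c₁=13, c₂=16, n=29
p_obs = C(13,5)·C(16,8)/C(29,13); sum pmf over tables with pmf ≤ p_obs
p-value (two-sided) = 0.71073
At α=0.1: p ≥ α → fail to reject H₀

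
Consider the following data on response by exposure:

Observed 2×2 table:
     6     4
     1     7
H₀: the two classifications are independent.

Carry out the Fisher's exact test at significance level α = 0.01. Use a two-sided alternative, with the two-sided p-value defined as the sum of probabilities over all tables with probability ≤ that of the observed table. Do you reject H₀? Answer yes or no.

reject H₀: no

Margins: r₁=10, r₂=8, c₁=7, c₂=11, n=18
p_obs = C(10,6)·C(8,1)/C(18,7); sum pmf over tables with pmf ≤ p_obs
p-value (two-sided) = 0.06561
At α=0.01: p ≥ α → fail to reject H₀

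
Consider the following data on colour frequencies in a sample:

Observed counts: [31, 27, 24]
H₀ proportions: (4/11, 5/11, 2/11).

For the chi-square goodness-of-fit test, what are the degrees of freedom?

df = k − 1 = 3 − 1 = 2

degrees of freedom = 2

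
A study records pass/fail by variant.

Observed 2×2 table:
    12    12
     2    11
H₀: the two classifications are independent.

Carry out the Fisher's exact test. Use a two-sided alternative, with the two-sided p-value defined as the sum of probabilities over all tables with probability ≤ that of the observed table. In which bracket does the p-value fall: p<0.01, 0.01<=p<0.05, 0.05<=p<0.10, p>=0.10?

Margins: r₁=24, r₂=13, c₁=14, c₂=23, n=37
p_obs = C(24,12)·C(13,2)/C(37,14); sum pmf over tables with pmf ≤ p_obs
p-value (two-sided) = 0.07404
→ bracket: 0.05<=p<0.10

p-value bracket: 0.05<=p<0.10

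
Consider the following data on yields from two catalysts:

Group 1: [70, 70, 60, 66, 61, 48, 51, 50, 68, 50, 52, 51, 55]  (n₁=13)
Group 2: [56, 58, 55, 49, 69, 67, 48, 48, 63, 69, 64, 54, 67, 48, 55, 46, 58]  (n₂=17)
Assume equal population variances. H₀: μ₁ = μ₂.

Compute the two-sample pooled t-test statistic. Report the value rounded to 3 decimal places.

x̄₁=57.846, s₁=8.345, n₁=13
x̄₂=57.294, s₂=7.983, n₂=17
s_p² = [12·8.345² + 16·7.983²]/28 = 66.2579
SE = √(s_p²·(1/13+1/17)) = 2.9990
t = (57.846−57.294)/2.9990 = 0.1841
df = 28

test statistic = 0.184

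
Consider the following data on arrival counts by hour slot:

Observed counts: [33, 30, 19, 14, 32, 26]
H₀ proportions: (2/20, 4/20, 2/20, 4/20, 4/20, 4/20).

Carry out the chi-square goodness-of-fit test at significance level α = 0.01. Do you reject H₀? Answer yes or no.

reject H₀: yes

n = 154; E_i = n·p_i = [15.40, 30.80, 15.40, 30.80, 30.80, 30.80]
χ² = (33−15.40)²/15.40 + (30−30.80)²/30.80 + (19−15.40)²/15.40 + (14−30.80)²/30.80 + (32−30.80)²/30.80 + (26−30.80)²/30.80 = 30.9351
df = 5
p-value (upper-tail) = 0.00001
At α=0.01: p < α → reject H₀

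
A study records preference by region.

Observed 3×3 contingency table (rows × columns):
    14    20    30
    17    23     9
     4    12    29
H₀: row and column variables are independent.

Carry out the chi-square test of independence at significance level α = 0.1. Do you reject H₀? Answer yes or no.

reject H₀: yes

Row totals [64, 49, 45], col totals [35, 55, 68], n=158
χ² = (14−14.18)²/14.18 + (20−22.28)²/22.28 + (30−27.54)²/27.54 + (17−10.85)²/10.85 + (23−17.06)²/17.06 + (9−21.09)²/21.09 + (4−9.97)²/9.97 + (12−15.66)²/15.66 + (29−19.37)²/19.37 = 22.1559
df = 4
p-value (upper-tail) = 0.00019
At α=0.1: p < α → reject H₀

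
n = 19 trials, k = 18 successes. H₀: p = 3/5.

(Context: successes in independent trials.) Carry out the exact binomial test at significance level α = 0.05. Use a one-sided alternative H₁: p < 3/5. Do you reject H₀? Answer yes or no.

Exact binomial: n=19, k=18, p₀=3/5=0.6000
P(X≤18) from Σ C(n,i)·p₀^i·(1−p₀)^(n−i)
p-value (one-sided, H₁ less) = 0.99994
At α=0.05: p ≥ α → fail to reject H₀

reject H₀: no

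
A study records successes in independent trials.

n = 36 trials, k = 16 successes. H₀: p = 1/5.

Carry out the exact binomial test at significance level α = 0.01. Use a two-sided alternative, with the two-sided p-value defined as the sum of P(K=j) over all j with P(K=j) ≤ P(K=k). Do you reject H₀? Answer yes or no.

reject H₀: yes

Exact binomial: n=36, k=16, p₀=1/5=0.2000
P(X=j) = C(n,j)·p₀^j·(1−p₀)^(n−j); p = Σ P(X=j) over j with P(X=j) ≤ P(X=16)
p-value (two-sided) = 0.00109
At α=0.01: p < α → reject H₀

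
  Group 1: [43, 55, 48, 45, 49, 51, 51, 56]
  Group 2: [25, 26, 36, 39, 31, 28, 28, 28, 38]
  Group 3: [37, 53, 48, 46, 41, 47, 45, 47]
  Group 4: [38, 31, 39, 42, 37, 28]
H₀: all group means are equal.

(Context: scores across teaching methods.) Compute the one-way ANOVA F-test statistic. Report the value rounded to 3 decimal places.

Group means [49.75, 31.00, 45.50, 35.83], grand mean 40.516
SSB = Σnᵢ(x̄ᵢ−x̄)² = 1827.409; SSW = ΣΣ(x−x̄ᵢ)² = 666.333
MSB = 1827.409/3 = 609.1362; MSW = 666.333/27 = 24.6790
F = MSB/MSW = 24.6824
df = (3, 27)

test statistic = 24.682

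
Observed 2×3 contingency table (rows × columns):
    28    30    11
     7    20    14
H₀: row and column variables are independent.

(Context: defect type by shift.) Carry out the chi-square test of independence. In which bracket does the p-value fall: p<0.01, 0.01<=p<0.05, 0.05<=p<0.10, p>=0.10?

Row totals [69, 41], col totals [35, 50, 25], n=110
χ² = (28−21.95)²/21.95 + (30−31.36)²/31.36 + (11−15.68)²/15.68 + (7−13.05)²/13.05 + (20−18.64)²/18.64 + (14−9.32)²/9.32 = 8.3754
df = 2
p-value (upper-tail) = 0.01518
→ bracket: 0.01<=p<0.05

p-value bracket: 0.01<=p<0.05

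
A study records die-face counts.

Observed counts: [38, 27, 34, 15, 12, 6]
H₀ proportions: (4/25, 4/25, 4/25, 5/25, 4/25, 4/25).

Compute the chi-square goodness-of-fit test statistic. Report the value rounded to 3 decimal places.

n = 132; E_i = n·p_i = [21.12, 21.12, 21.12, 26.40, 21.12, 21.12]
χ² = (38−21.12)²/21.12 + (27−21.12)²/21.12 + (34−21.12)²/21.12 + (15−26.40)²/26.40 + (12−21.12)²/21.12 + (6−21.12)²/21.12 = 42.6686
df = 5

test statistic = 42.669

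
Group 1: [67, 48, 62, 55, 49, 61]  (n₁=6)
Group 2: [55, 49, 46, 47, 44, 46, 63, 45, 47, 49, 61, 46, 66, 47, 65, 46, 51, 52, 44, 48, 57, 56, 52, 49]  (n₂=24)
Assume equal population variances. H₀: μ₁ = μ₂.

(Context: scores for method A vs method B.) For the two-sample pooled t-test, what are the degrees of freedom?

degrees of freedom = 28

df = n₁ + n₂ − 2 = 6 + 24 − 2 = 28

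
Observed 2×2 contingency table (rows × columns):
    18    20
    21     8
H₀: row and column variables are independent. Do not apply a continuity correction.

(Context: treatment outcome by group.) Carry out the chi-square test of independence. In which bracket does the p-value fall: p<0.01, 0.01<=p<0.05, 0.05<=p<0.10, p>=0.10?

p-value bracket: 0.01<=p<0.05

Row totals [38, 29], col totals [39, 28], n=67
χ² = (18−22.12)²/22.12 + (20−15.88)²/15.88 + (21−16.88)²/16.88 + (8−12.12)²/12.12 = 4.2412
df = 1
p-value (upper-tail) = 0.03945
→ bracket: 0.01<=p<0.05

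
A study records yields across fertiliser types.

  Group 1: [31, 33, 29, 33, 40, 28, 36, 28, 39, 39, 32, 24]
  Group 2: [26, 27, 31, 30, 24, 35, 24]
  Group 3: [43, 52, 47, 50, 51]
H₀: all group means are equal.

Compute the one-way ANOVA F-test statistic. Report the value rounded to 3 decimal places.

Group means [32.67, 28.14, 48.60], grand mean 34.667
SSB = Σnᵢ(x̄ᵢ−x̄)² = 1316.610; SSW = ΣΣ(x−x̄ᵢ)² = 432.724
MSB = 1316.610/2 = 658.3048; MSW = 432.724/21 = 20.6059
F = MSB/MSW = 31.9474
df = (2, 21)

test statistic = 31.947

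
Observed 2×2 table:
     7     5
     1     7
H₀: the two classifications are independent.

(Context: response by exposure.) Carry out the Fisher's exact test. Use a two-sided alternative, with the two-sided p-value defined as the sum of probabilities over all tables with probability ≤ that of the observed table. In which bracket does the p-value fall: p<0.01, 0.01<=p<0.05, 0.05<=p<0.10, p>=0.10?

p-value bracket: 0.05<=p<0.10

Margins: r₁=12, r₂=8, c₁=8, c₂=12, n=20
p_obs = C(12,7)·C(8,1)/C(20,8); sum pmf over tables with pmf ≤ p_obs
p-value (two-sided) = 0.06967
→ bracket: 0.05<=p<0.10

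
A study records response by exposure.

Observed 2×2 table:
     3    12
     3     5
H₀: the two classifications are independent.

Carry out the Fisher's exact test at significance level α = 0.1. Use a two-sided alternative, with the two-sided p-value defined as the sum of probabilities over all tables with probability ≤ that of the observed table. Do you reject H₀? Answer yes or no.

reject H₀: no

Margins: r₁=15, r₂=8, c₁=6, c₂=17, n=23
p_obs = C(15,3)·C(8,3)/C(23,6); sum pmf over tables with pmf ≤ p_obs
p-value (two-sided) = 0.62139
At α=0.1: p ≥ α → fail to reject H₀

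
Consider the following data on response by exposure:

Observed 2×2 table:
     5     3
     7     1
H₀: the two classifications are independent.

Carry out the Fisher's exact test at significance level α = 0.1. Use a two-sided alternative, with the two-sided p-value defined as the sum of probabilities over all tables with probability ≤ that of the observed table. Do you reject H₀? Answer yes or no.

Margins: r₁=8, r₂=8, c₁=12, c₂=4, n=16
p_obs = C(8,5)·C(8,7)/C(16,12); sum pmf over tables with pmf ≤ p_obs
p-value (two-sided) = 0.56923
At α=0.1: p ≥ α → fail to reject H₀

reject H₀: no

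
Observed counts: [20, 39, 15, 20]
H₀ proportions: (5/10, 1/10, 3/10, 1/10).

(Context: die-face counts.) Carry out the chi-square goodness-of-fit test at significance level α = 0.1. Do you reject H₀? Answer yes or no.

n = 94; E_i = n·p_i = [47.00, 9.40, 28.20, 9.40]
χ² = (20−47.00)²/47.00 + (39−9.40)²/9.40 + (15−28.20)²/28.20 + (20−9.40)²/9.40 = 126.8511
df = 3
p-value (upper-tail) = 0.00000
At α=0.1: p < α → reject H₀

reject H₀: yes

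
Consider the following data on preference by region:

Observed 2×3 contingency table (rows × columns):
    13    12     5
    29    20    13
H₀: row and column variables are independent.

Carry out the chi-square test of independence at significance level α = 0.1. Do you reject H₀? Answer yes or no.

Row totals [30, 62], col totals [42, 32, 18], n=92
χ² = (13−13.70)²/13.70 + (12−10.43)²/10.43 + (5−5.87)²/5.87 + (29−28.30)²/28.30 + (20−21.57)²/21.57 + (13−12.13)²/12.13 = 0.5920
df = 2
p-value (upper-tail) = 0.74380
At α=0.1: p ≥ α → fail to reject H₀

reject H₀: no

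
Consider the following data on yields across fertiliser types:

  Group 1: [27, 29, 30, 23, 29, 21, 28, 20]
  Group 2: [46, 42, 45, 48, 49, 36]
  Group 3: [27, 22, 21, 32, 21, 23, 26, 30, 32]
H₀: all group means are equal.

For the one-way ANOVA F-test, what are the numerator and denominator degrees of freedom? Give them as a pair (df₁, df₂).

k = 3 groups, N = 23 total
df = (k−1, N−k) = (3−1, 23−3) = (2, 20)

degrees of freedom = [2, 20]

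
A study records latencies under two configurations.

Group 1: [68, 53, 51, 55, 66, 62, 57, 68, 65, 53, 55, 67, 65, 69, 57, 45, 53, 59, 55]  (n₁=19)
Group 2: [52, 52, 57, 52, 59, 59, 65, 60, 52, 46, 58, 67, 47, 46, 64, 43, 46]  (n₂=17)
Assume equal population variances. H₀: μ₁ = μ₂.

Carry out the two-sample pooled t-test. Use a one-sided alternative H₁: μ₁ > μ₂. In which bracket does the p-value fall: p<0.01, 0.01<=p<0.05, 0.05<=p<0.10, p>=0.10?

x̄₁=59.105, s₁=6.991, n₁=19
x̄₂=54.412, s₂=7.400, n₂=17
s_p² = [18·6.991² + 16·7.400²]/34 = 51.6443
SE = √(s_p²·(1/19+1/17)) = 2.3992
t = (59.105−54.412)/2.3992 = 1.9563
df = 34
p-value (one-sided, H₁ greater) = 0.02934
→ bracket: 0.01<=p<0.05

p-value bracket: 0.01<=p<0.05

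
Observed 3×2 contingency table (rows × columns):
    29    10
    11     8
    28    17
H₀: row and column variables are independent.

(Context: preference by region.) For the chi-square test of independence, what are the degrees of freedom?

degrees of freedom = 2

df = (r−1)(c−1) = (3−1)·(2−1) = 2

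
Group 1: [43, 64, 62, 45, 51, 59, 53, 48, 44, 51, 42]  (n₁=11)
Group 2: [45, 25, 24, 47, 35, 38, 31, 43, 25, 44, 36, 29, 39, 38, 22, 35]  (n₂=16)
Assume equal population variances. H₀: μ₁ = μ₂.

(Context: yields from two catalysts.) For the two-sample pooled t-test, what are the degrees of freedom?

df = n₁ + n₂ − 2 = 11 + 16 − 2 = 25

degrees of freedom = 25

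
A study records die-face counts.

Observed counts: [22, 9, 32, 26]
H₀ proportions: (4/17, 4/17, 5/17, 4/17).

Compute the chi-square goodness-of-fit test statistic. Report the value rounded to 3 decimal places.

n = 89; E_i = n·p_i = [20.94, 20.94, 26.18, 20.94]
χ² = (22−20.94)²/20.94 + (9−20.94)²/20.94 + (32−26.18)²/26.18 + (26−20.94)²/20.94 = 9.3803
df = 3

test statistic = 9.380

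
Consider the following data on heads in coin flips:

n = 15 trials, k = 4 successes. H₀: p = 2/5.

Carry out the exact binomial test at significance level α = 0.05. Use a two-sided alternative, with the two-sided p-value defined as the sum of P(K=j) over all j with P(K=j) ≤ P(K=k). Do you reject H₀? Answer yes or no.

Exact binomial: n=15, k=4, p₀=2/5=0.4000
P(X=j) = C(n,j)·p₀^j·(1−p₀)^(n−j); p = Σ P(X=j) over j with P(X=j) ≤ P(X=4)
p-value (two-sided) = 0.43038
At α=0.05: p ≥ α → fail to reject H₀

reject H₀: no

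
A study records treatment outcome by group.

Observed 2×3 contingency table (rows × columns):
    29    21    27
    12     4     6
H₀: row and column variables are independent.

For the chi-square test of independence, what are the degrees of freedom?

degrees of freedom = 2

df = (r−1)(c−1) = (2−1)·(3−1) = 2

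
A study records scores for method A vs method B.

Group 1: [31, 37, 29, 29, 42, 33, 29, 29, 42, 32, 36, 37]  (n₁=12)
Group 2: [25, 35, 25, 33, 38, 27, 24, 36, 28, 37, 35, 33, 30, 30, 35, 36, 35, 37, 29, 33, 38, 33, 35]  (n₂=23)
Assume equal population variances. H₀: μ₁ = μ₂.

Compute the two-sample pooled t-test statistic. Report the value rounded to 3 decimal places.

x̄₁=33.833, s₁=4.896, n₁=12
x̄₂=32.478, s₂=4.358, n₂=23
s_p² = [11·4.896² + 22·4.358²]/33 = 20.6487
SE = √(s_p²·(1/12+1/23)) = 1.6182
t = (33.833−32.478)/1.6182 = 0.8374
df = 33

test statistic = 0.837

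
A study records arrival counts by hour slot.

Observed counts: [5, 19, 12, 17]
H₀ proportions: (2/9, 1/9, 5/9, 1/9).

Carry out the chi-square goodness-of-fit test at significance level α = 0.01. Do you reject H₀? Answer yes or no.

n = 53; E_i = n·p_i = [11.78, 5.89, 29.44, 5.89]
χ² = (5−11.78)²/11.78 + (19−5.89)²/5.89 + (12−29.44)²/29.44 + (17−5.89)²/5.89 = 64.3906
df = 3
p-value (upper-tail) = 0.00000
At α=0.01: p < α → reject H₀

reject H₀: yes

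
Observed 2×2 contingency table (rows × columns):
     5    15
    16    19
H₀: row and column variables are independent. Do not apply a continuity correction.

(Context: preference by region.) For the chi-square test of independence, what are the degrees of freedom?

degrees of freedom = 1

df = (r−1)(c−1) = (2−1)·(2−1) = 1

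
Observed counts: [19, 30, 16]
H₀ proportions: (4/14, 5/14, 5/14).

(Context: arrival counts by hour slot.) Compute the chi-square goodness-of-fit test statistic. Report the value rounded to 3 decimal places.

test statistic = 4.235

n = 65; E_i = n·p_i = [18.57, 23.21, 23.21]
χ² = (19−18.57)²/18.57 + (30−23.21)²/23.21 + (16−23.21)²/23.21 = 4.2354
df = 2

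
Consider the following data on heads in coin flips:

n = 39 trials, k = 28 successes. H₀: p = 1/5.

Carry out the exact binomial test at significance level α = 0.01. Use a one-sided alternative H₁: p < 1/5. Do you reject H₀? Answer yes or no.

Exact binomial: n=39, k=28, p₀=1/5=0.2000
P(X≤28) from Σ C(n,i)·p₀^i·(1−p₀)^(n−i)
p-value (one-sided, H₁ less) = 1.00000
At α=0.01: p ≥ α → fail to reject H₀

reject H₀: no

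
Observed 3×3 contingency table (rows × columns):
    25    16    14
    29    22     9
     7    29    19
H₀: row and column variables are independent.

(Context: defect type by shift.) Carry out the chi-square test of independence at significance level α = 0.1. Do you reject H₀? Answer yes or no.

Row totals [55, 60, 55], col totals [61, 67, 42], n=170
χ² = (25−19.74)²/19.74 + (16−21.68)²/21.68 + (14−13.59)²/13.59 + (29−21.53)²/21.53 + (22−23.65)²/23.65 + (9−14.82)²/14.82 + (7−19.74)²/19.74 + (29−21.68)²/21.68 + (19−13.59)²/13.59 = 20.7460
df = 4
p-value (upper-tail) = 0.00036
At α=0.1: p < α → reject H₀

reject H₀: yes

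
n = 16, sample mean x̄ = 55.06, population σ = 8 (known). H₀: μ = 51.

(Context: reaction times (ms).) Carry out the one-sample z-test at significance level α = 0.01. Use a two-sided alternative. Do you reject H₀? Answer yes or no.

SE = σ/√n = 8/√16 = 2.0000
z = (x̄−μ₀)/SE = (55.06−51)/2.0000 = 2.0300
p-value (two-sided) = 0.04236
At α=0.01: p ≥ α → fail to reject H₀

reject H₀: no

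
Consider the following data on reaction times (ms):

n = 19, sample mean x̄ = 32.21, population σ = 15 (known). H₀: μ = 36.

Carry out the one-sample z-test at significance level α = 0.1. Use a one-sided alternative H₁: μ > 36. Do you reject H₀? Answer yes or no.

SE = σ/√n = 15/√19 = 3.4412
z = (x̄−μ₀)/SE = (32.21−36)/3.4412 = -1.1013
p-value (one-sided, H₁ greater) = 0.86463
At α=0.1: p ≥ α → fail to reject H₀

reject H₀: no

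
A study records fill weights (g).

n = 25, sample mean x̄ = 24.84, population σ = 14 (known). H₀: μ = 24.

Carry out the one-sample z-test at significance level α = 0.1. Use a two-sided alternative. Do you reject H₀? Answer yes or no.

SE = σ/√n = 14/√25 = 2.8000
z = (x̄−μ₀)/SE = (24.84−24)/2.8000 = 0.3000
p-value (two-sided) = 0.76418
At α=0.1: p ≥ α → fail to reject H₀

reject H₀: no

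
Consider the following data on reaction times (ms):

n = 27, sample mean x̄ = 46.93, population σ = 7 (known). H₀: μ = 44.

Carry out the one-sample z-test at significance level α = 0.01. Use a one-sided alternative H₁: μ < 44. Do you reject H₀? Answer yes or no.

SE = σ/√n = 7/√27 = 1.3472
z = (x̄−μ₀)/SE = (46.93−44)/1.3472 = 2.1750
p-value (one-sided, H₁ less) = 0.98518
At α=0.01: p ≥ α → fail to reject H₀

reject H₀: no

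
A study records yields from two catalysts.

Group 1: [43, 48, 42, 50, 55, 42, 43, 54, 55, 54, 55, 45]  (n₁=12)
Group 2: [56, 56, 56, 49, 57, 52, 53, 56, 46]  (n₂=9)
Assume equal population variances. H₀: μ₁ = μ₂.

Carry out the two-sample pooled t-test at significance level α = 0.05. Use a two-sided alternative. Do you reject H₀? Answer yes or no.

x̄₁=48.833, s₁=5.606, n₁=12
x̄₂=53.444, s₂=3.812, n₂=9
s_p² = [11·5.606² + 8·3.812²]/19 = 24.3099
SE = √(s_p²·(1/12+1/9)) = 2.1742
t = (48.833−53.444)/2.1742 = -2.1209
df = 19
p-value (two-sided) = 0.04731
At α=0.05: p < α → reject H₀

reject H₀: yes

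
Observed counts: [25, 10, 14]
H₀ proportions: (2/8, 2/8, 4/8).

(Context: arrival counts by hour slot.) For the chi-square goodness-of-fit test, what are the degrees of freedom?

df = k − 1 = 3 − 1 = 2

degrees of freedom = 2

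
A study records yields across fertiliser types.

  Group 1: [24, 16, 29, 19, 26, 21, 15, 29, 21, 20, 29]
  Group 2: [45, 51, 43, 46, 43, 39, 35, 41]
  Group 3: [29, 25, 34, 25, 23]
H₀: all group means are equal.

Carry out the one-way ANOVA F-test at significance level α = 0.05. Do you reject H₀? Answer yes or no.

reject H₀: yes

Group means [22.64, 42.88, 27.20], grand mean 30.333
SSB = Σnᵢ(x̄ᵢ−x̄)² = 1959.113; SSW = ΣΣ(x−x̄ᵢ)² = 500.220
MSB = 1959.113/2 = 979.5564; MSW = 500.220/21 = 23.8200
F = MSB/MSW = 41.1232
df = (2, 21)
p-value (upper-tail) = 0.00000
At α=0.05: p < α → reject H₀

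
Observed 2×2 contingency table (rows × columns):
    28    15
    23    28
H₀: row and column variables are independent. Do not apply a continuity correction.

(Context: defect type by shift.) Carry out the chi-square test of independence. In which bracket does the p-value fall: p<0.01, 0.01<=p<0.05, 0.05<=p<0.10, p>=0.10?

p-value bracket: 0.05<=p<0.10

Row totals [43, 51], col totals [51, 43], n=94
χ² = (28−23.33)²/23.33 + (15−19.67)²/19.67 + (23−27.67)²/27.67 + (28−23.33)²/23.33 = 3.7669
df = 1
p-value (upper-tail) = 0.05228
→ bracket: 0.05<=p<0.10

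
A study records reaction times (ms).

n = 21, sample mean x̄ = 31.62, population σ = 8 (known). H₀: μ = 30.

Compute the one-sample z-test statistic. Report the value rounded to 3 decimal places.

SE = σ/√n = 8/√21 = 1.7457
z = (x̄−μ₀)/SE = (31.62−30)/1.7457 = 0.9280

test statistic = 0.928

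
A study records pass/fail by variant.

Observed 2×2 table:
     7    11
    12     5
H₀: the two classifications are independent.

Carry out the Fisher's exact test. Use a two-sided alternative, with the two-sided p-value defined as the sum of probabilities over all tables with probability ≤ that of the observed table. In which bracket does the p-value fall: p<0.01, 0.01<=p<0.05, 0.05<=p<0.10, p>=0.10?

p-value bracket: 0.05<=p<0.10

Margins: r₁=18, r₂=17, c₁=19, c₂=16, n=35
p_obs = C(18,7)·C(17,12)/C(35,19); sum pmf over tables with pmf ≤ p_obs
p-value (two-sided) = 0.09222
→ bracket: 0.05<=p<0.10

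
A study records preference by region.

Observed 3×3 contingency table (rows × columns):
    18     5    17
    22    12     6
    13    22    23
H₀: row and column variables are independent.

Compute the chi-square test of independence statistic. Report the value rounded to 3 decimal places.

Row totals [40, 40, 58], col totals [53, 39, 46], n=138
χ² = (18−15.36)²/15.36 + (5−11.30)²/11.30 + (17−13.33)²/13.33 + (22−15.36)²/15.36 + (12−11.30)²/11.30 + (6−13.33)²/13.33 + (13−22.28)²/22.28 + (22−16.39)²/16.39 + (23−19.33)²/19.33 = 18.3980
df = 4

test statistic = 18.398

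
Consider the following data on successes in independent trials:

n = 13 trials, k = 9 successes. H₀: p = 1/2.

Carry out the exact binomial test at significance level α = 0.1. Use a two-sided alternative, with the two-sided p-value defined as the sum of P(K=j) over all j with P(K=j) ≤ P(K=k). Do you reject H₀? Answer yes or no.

Exact binomial: n=13, k=9, p₀=1/2=0.5000
P(X=j) = C(n,j)·p₀^j·(1−p₀)^(n−j); p = Σ P(X=j) over j with P(X=j) ≤ P(X=9)
p-value (two-sided) = 0.26685
At α=0.1: p ≥ α → fail to reject H₀

reject H₀: no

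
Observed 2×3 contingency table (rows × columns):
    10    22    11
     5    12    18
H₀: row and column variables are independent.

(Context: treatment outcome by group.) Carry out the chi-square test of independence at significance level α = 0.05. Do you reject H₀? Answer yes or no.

reject H₀: no

Row totals [43, 35], col totals [15, 34, 29], n=78
χ² = (10−8.27)²/8.27 + (22−18.74)²/18.74 + (11−15.99)²/15.99 + (5−6.73)²/6.73 + (12−15.26)²/15.26 + (18−13.01)²/13.01 = 5.5352
df = 2
p-value (upper-tail) = 0.06281
At α=0.05: p ≥ α → fail to reject H₀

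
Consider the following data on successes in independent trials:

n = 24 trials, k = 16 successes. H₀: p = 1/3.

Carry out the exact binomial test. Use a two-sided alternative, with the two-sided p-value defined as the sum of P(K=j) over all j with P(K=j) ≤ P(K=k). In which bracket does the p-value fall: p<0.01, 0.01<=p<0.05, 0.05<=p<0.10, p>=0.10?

p-value bracket: p<0.01

Exact binomial: n=24, k=16, p₀=1/3=0.3333
P(X=j) = C(n,j)·p₀^j·(1−p₀)^(n−j); p = Σ P(X=j) over j with P(X=j) ≤ P(X=16)
p-value (two-sided) = 0.00092
→ bracket: p<0.01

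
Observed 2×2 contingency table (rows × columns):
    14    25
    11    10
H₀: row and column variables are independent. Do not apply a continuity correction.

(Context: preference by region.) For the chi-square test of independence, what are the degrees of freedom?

degrees of freedom = 1

df = (r−1)(c−1) = (2−1)·(2−1) = 1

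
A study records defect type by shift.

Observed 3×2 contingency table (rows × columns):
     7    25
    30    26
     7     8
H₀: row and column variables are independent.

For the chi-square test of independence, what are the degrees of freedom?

degrees of freedom = 2

df = (r−1)(c−1) = (3−1)·(2−1) = 2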